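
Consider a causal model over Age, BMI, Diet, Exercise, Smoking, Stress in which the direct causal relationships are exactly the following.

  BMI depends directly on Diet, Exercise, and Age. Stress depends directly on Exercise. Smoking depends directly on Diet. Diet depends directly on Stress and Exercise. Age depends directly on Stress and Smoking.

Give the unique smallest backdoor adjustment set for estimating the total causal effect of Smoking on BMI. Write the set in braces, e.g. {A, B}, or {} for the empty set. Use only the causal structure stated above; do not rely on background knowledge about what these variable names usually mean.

{Diet}

Variables eligible for adjustment (non-descendants of Smoking, excluding Smoking and BMI): {Diet, Exercise, Stress}.
Backdoor paths from Smoking to BMI:
  P1: Smoking <- Diet <- Exercise -> Stress -> Age -> BMI
  P2: Smoking <- Diet <- Exercise -> BMI
  P3: Smoking <- Diet <- Stress <- Exercise -> BMI
  P4: Smoking <- Diet <- Stress -> Age -> BMI
  P5: Smoking <- Diet -> BMI
The empty set is not sufficient: P1 (Smoking <- Diet <- Exercise -> Stress -> Age -> BMI) has no collider blocking it and no conditioned non-collider, so it is open.
Try {Diet}:
  P1: blocked at chain node Diet ∈ conditioning set.
  P2: blocked at chain node Diet ∈ conditioning set.
  P3: blocked at chain node Diet ∈ conditioning set.
  P4: blocked at chain node Diet ∈ conditioning set.
  P5: blocked at fork node Diet ∈ conditioning set.
{Diet} contains no descendant of Smoking and blocks every backdoor path.
No other singleton works — e.g. {Exercise} leaves P4 open — so {Diet} is the unique smallest valid adjustment set.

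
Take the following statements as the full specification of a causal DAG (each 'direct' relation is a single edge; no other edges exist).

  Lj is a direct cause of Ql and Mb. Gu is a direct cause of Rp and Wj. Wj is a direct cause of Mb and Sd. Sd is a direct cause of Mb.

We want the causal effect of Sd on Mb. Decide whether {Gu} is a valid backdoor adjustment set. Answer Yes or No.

Backdoor paths from Sd to Mb (paths whose first edge points into Sd):
  P1: Sd <- Wj -> Mb
Condition 1 (no descendant of Sd in the set): holds — descendants of Sd are {Mb}; none are in {Gu}.
Condition 2 (every backdoor path blocked by {Gu}):
  P1: open — no interior node is in the conditioning set.
{Gu} does not satisfy the backdoor criterion.

No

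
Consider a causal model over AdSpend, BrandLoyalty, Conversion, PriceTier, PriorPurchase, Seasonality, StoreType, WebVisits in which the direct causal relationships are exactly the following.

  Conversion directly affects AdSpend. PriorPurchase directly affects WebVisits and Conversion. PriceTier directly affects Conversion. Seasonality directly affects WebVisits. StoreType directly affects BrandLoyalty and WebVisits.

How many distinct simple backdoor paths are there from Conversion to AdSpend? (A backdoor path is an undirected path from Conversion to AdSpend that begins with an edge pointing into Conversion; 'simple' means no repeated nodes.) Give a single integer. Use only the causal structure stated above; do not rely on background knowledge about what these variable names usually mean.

A backdoor path from Conversion to AdSpend is any simple undirected path whose first edge points into Conversion (i.e. leaves Conversion via a parent).
Parents of Conversion: {PriceTier, PriorPurchase}.
No simple path from any parent of Conversion reaches AdSpend without revisiting Conversion, so there are no backdoor paths.

0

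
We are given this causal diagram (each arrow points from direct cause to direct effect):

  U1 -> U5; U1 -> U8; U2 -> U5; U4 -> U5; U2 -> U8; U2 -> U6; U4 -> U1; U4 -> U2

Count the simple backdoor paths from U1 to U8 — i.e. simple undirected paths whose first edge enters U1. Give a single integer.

A backdoor path from U1 to U8 is any simple undirected path whose first edge points into U1 (i.e. leaves U1 via a parent).
Parents of U1: {U4}.
Enumerating:
  P1: U1 <- U4 -> U2 -> U8
  P2: U1 <- U4 -> U5 <- U2 -> U8
That exhausts the simple backdoor paths. Count: 2.

2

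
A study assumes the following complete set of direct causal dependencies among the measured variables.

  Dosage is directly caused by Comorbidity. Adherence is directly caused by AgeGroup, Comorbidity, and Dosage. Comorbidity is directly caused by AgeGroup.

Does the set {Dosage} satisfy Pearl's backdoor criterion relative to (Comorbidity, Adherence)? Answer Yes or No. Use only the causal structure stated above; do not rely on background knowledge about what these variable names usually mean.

No

Backdoor paths from Comorbidity to Adherence (paths whose first edge points into Comorbidity):
  P1: Comorbidity <- AgeGroup -> Adherence
Condition 1 (no descendant of Comorbidity in the set): FAILS — Dosage is a descendant of Comorbidity.
Condition 2 (every backdoor path blocked by {Dosage}):
  P1: open — no interior node is in the conditioning set.
{Dosage} does not satisfy the backdoor criterion.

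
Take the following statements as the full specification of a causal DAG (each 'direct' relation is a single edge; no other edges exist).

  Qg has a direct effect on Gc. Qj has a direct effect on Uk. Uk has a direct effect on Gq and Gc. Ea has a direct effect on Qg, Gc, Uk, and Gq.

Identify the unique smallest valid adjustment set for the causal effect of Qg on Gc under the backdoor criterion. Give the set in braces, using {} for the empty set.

{Ea}

Variables eligible for adjustment (non-descendants of Qg, excluding Qg and Gc): {Ea, Gq, Qj, Uk}.
Backdoor paths from Qg to Gc:
  P1: Qg <- Ea -> Uk -> Gc
  P2: Qg <- Ea -> Gc
  P3: Qg <- Ea -> Gq <- Uk -> Gc
The empty set is not sufficient: P1 (Qg <- Ea -> Uk -> Gc) has no collider blocking it and no conditioned non-collider, so it is open.
Try {Ea}:
  P1: blocked at fork node Ea ∈ conditioning set.
  P2: blocked at fork node Ea ∈ conditioning set.
  P3: blocked at fork node Ea ∈ conditioning set.
{Ea} contains no descendant of Qg and blocks every backdoor path.
No other singleton works — e.g. {Qj} leaves P1 open — so {Ea} is the unique smallest valid adjustment set.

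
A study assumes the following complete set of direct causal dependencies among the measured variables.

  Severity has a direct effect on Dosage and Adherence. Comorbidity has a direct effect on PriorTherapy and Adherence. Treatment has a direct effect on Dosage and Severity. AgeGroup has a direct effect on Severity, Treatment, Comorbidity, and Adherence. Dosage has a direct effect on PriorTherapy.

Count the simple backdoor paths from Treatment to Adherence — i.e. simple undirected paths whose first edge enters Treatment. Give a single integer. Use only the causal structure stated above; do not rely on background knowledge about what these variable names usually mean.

5

A backdoor path from Treatment to Adherence is any simple undirected path whose first edge points into Treatment (i.e. leaves Treatment via a parent).
Parents of Treatment: {AgeGroup}.
Enumerating:
  P1: Treatment <- AgeGroup -> Comorbidity -> PriorTherapy <- Dosage <- Severity -> Adherence
  P2: Treatment <- AgeGroup -> Comorbidity -> Adherence
  P3: Treatment <- AgeGroup -> Severity -> Dosage -> PriorTherapy <- Comorbidity -> Adherence
  P4: Treatment <- AgeGroup -> Severity -> Adherence
  P5: Treatment <- AgeGroup -> Adherence
That exhausts the simple backdoor paths. Count: 5.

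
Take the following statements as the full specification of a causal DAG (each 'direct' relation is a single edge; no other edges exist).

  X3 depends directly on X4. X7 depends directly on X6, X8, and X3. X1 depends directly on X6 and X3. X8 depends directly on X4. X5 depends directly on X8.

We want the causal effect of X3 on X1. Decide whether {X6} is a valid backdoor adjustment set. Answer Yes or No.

Yes

Backdoor paths from X3 to X1 (paths whose first edge points into X3):
  P1: X3 <- X4 -> X8 -> X7 <- X6 -> X1
Condition 1 (no descendant of X3 in the set): holds — descendants of X3 are {X1, X7}; none are in {X6}.
Condition 2 (every backdoor path blocked by {X6}):
  P1: blocked at collider X7 (neither it nor any descendant is in the conditioning set).
{X6} satisfies the backdoor criterion.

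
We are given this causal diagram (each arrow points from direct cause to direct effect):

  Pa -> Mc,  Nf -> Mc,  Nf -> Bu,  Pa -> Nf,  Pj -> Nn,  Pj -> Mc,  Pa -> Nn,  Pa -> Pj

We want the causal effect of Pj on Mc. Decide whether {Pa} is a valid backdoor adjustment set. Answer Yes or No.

Yes

Backdoor paths from Pj to Mc (paths whose first edge points into Pj):
  P1: Pj <- Pa -> Nf -> Mc
  P2: Pj <- Pa -> Mc
Condition 1 (no descendant of Pj in the set): holds — descendants of Pj are {Mc, Nn}; none are in {Pa}.
Condition 2 (every backdoor path blocked by {Pa}):
  P1: blocked at fork node Pa ∈ conditioning set.
  P2: blocked at fork node Pa ∈ conditioning set.
{Pa} satisfies the backdoor criterion.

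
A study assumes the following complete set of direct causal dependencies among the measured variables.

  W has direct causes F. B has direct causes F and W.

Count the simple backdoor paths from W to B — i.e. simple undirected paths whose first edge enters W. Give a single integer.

1

A backdoor path from W to B is any simple undirected path whose first edge points into W (i.e. leaves W via a parent).
Parents of W: {F}.
Enumerating:
  P1: W <- F -> B
That exhausts the simple backdoor paths. Count: 1.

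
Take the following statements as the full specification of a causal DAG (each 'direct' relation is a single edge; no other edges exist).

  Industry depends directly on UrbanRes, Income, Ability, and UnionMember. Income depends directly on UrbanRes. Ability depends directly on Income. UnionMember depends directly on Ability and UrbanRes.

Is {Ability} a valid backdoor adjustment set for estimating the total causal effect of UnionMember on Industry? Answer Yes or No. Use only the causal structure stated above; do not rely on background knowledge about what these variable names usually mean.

No

Backdoor paths from UnionMember to Industry (paths whose first edge points into UnionMember):
  P1: UnionMember <- UrbanRes -> Income -> Ability -> Industry
  P2: UnionMember <- UrbanRes -> Income -> Industry
  P3: UnionMember <- UrbanRes -> Industry
  P4: UnionMember <- Ability <- Income <- UrbanRes -> Industry
  P5: UnionMember <- Ability <- Income -> Industry
  P6: UnionMember <- Ability -> Industry
Condition 1 (no descendant of UnionMember in the set): holds — descendants of UnionMember are {Industry}; none are in {Ability}.
Condition 2 (every backdoor path blocked by {Ability}):
  P1: blocked at chain node Ability ∈ conditioning set.
  P2: open — no interior node is in the conditioning set.
  P3: open — no interior node is in the conditioning set.
  P4: blocked at chain node Ability ∈ conditioning set.
  P5: blocked at chain node Ability ∈ conditioning set.
  P6: blocked at fork node Ability ∈ conditioning set.
{Ability} does not satisfy the backdoor criterion.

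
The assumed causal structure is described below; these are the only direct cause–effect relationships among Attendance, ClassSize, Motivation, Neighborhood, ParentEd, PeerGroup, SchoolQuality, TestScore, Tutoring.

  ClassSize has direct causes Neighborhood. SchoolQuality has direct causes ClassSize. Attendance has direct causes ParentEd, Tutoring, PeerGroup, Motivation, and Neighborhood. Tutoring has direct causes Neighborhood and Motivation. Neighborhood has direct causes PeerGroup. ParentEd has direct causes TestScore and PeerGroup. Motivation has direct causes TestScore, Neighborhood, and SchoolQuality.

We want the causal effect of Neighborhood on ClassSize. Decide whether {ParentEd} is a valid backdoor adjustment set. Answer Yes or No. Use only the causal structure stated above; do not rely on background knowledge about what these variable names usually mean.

Yes

Backdoor paths from Neighborhood to ClassSize (paths whose first edge points into Neighborhood):
  P1: Neighborhood <- PeerGroup -> ParentEd <- TestScore -> Motivation <- SchoolQuality <- ClassSize
  P2: Neighborhood <- PeerGroup -> ParentEd -> Attendance <- Motivation <- SchoolQuality <- ClassSize
  P3: Neighborhood <- PeerGroup -> ParentEd -> Attendance <- Tutoring <- Motivation <- SchoolQuality <- ClassSize
  P4: Neighborhood <- PeerGroup -> Attendance <- ParentEd <- TestScore -> Motivation <- SchoolQuality <- ClassSize
  P5: Neighborhood <- PeerGroup -> Attendance <- Motivation <- SchoolQuality <- ClassSize
  P6: Neighborhood <- PeerGroup -> Attendance <- Tutoring <- Motivation <- SchoolQuality <- ClassSize
Condition 1 (no descendant of Neighborhood in the set): holds — descendants of Neighborhood are {Attendance, ClassSize, Motivation, SchoolQuality, Tutoring}; none are in {ParentEd}.
Condition 2 (every backdoor path blocked by {ParentEd}):
  P1: blocked at collider Motivation (neither it nor any descendant is in the conditioning set).
  P2: blocked at chain node ParentEd ∈ conditioning set.
  P3: blocked at chain node ParentEd ∈ conditioning set.
  P4: blocked at collider Attendance (neither it nor any descendant is in the conditioning set).
  P5: blocked at collider Attendance (neither it nor any descendant is in the conditioning set).
  P6: blocked at collider Attendance (neither it nor any descendant is in the conditioning set).
{ParentEd} satisfies the backdoor criterion.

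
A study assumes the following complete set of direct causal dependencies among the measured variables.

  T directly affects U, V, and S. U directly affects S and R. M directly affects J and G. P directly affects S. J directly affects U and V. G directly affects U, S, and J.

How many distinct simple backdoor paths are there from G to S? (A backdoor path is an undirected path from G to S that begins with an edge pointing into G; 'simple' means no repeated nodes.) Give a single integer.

4

A backdoor path from G to S is any simple undirected path whose first edge points into G (i.e. leaves G via a parent).
Parents of G: {M}.
Enumerating:
  P1: G <- M -> J -> U <- T -> S
  P2: G <- M -> J -> U -> S
  P3: G <- M -> J -> V <- T -> U -> S
  P4: G <- M -> J -> V <- T -> S
That exhausts the simple backdoor paths. Count: 4.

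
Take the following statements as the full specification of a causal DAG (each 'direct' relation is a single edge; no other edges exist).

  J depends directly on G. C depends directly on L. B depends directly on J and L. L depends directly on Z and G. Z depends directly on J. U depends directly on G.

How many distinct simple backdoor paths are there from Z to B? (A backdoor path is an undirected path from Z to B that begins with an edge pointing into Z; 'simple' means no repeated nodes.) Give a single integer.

2

A backdoor path from Z to B is any simple undirected path whose first edge points into Z (i.e. leaves Z via a parent).
Parents of Z: {J}.
Enumerating:
  P1: Z <- J <- G -> L -> B
  P2: Z <- J -> B
That exhausts the simple backdoor paths. Count: 2.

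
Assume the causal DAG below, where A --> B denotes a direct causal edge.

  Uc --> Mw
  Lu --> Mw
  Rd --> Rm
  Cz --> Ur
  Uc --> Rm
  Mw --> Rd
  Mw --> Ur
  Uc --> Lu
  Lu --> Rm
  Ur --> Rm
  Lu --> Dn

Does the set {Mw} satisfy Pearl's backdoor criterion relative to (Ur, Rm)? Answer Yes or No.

Yes

Backdoor paths from Ur to Rm (paths whose first edge points into Ur):
  P1: Ur <- Mw <- Uc -> Lu -> Rm
  P2: Ur <- Mw <- Uc -> Rm
  P3: Ur <- Mw <- Lu <- Uc -> Rm
  P4: Ur <- Mw <- Lu -> Rm
  P5: Ur <- Mw -> Rd -> Rm
Condition 1 (no descendant of Ur in the set): holds — descendants of Ur are {Rm}; none are in {Mw}.
Condition 2 (every backdoor path blocked by {Mw}):
  P1: blocked at chain node Mw ∈ conditioning set.
  P2: blocked at chain node Mw ∈ conditioning set.
  P3: blocked at chain node Mw ∈ conditioning set.
  P4: blocked at chain node Mw ∈ conditioning set.
  P5: blocked at fork node Mw ∈ conditioning set.
{Mw} satisfies the backdoor criterion.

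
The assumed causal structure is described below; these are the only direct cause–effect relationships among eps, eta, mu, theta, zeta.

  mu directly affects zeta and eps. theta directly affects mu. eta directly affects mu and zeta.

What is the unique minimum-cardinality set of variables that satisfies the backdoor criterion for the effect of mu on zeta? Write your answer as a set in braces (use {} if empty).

{eta}

Variables eligible for adjustment (non-descendants of mu, excluding mu and zeta): {eta, theta}.
Backdoor paths from mu to zeta:
  P1: mu <- eta -> zeta
The empty set is not sufficient: P1 (mu <- eta -> zeta) has no collider blocking it and no conditioned non-collider, so it is open.
Try {eta}:
  P1: blocked at fork node eta ∈ conditioning set.
{eta} contains no descendant of mu and blocks every backdoor path.
No other singleton works — e.g. {theta} leaves P1 open — so {eta} is the unique smallest valid adjustment set.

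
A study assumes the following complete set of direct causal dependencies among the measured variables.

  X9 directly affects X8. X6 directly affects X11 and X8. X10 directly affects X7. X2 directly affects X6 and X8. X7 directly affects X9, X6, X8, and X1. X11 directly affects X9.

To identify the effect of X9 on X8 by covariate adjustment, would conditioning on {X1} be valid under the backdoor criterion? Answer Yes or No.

Backdoor paths from X9 to X8 (paths whose first edge points into X9):
  P1: X9 <- X7 -> X6 <- X2 -> X8
  P2: X9 <- X7 -> X6 -> X8
  P3: X9 <- X7 -> X8
  P4: X9 <- X11 <- X6 <- X2 -> X8
  P5: X9 <- X11 <- X6 <- X7 -> X8
  P6: X9 <- X11 <- X6 -> X8
Condition 1 (no descendant of X9 in the set): holds — descendants of X9 are {X8}; none are in {X1}.
Condition 2 (every backdoor path blocked by {X1}):
  P1: blocked at collider X6 (neither it nor any descendant is in the conditioning set).
  P2: open — no interior node is in the conditioning set.
  P3: open — no interior node is in the conditioning set.
  P4: open — no interior node is in the conditioning set.
  P5: open — no interior node is in the conditioning set.
  P6: open — no interior node is in the conditioning set.
{X1} does not satisfy the backdoor criterion.

No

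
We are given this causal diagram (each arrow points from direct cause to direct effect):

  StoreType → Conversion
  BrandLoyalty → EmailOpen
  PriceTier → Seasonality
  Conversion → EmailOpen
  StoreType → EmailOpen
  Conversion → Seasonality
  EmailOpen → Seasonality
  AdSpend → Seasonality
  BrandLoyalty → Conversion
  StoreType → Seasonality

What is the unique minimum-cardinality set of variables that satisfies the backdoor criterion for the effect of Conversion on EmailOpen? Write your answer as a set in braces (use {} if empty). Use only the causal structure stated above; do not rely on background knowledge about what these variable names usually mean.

{BrandLoyalty, StoreType}

Variables eligible for adjustment (non-descendants of Conversion, excluding Conversion and EmailOpen): {AdSpend, BrandLoyalty, PriceTier, StoreType}.
Backdoor paths from Conversion to EmailOpen:
  P1: Conversion <- BrandLoyalty -> EmailOpen
  P2: Conversion <- StoreType -> EmailOpen
  P3: Conversion <- StoreType -> Seasonality <- EmailOpen
The empty set is not sufficient: P1 (Conversion <- BrandLoyalty -> EmailOpen) has no collider blocking it and no conditioned non-collider, so it is open.
Try {BrandLoyalty, StoreType}:
  P1: blocked at fork node BrandLoyalty ∈ conditioning set.
  P2: blocked at fork node StoreType ∈ conditioning set.
  P3: blocked at fork node StoreType ∈ conditioning set.
{BrandLoyalty, StoreType} contains no descendant of Conversion and blocks every backdoor path.
Every element of {BrandLoyalty, StoreType} is needed (dropping BrandLoyalty leaves P1 open; dropping StoreType leaves P2 open), so no proper subset is valid.
Among all size-2 subsets of the eligible variables, only {BrandLoyalty, StoreType} blocks every backdoor path, so it is the unique smallest valid adjustment set.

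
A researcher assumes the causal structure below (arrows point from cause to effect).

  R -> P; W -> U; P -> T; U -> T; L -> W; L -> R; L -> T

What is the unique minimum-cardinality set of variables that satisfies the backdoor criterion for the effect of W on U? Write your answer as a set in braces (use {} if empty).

Variables eligible for adjustment (non-descendants of W, excluding W and U): {L, P, R}.
Backdoor paths from W to U:
  P1: W <- L -> R -> P -> T <- U
  P2: W <- L -> T <- U
Each backdoor path contains an unconditioned collider, so every path is already blocked with the empty conditioning set:
  P1: blocked at collider T (neither it nor any descendant is in the conditioning set).
  P2: blocked at collider T (neither it nor any descendant is in the conditioning set).
The empty set is therefore the unique smallest valid set.

{}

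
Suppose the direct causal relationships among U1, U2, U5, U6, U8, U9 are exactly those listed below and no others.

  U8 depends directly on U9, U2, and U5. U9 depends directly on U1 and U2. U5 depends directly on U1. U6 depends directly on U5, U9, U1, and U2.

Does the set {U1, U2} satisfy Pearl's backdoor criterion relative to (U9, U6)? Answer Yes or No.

Backdoor paths from U9 to U6 (paths whose first edge points into U9):
  P1: U9 <- U1 -> U5 -> U6
  P2: U9 <- U1 -> U5 -> U8 <- U2 -> U6
  P3: U9 <- U1 -> U6
  P4: U9 <- U2 -> U6
  P5: U9 <- U2 -> U8 <- U5 <- U1 -> U6
  P6: U9 <- U2 -> U8 <- U5 -> U6
Condition 1 (no descendant of U9 in the set): holds — descendants of U9 are {U6, U8}; none are in {U1, U2}.
Condition 2 (every backdoor path blocked by {U1, U2}):
  P1: blocked at fork node U1 ∈ conditioning set.
  P2: blocked at fork node U1 ∈ conditioning set.
  P3: blocked at fork node U1 ∈ conditioning set.
  P4: blocked at fork node U2 ∈ conditioning set.
  P5: blocked at fork node U2 ∈ conditioning set.
  P6: blocked at fork node U2 ∈ conditioning set.
{U1, U2} satisfies the backdoor criterion.

Yes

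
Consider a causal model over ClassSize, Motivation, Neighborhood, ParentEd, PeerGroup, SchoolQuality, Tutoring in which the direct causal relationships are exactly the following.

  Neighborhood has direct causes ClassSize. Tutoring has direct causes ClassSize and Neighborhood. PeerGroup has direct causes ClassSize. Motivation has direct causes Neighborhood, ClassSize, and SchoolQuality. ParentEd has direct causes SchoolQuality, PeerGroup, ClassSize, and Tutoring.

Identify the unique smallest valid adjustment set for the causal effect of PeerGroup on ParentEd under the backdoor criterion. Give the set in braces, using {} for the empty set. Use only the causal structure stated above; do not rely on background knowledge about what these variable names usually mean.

Variables eligible for adjustment (non-descendants of PeerGroup, excluding PeerGroup and ParentEd): {ClassSize, Motivation, Neighborhood, SchoolQuality, Tutoring}.
Backdoor paths from PeerGroup to ParentEd:
  P1: PeerGroup <- ClassSize -> Neighborhood -> Tutoring -> ParentEd
  P2: PeerGroup <- ClassSize -> Neighborhood -> Motivation <- SchoolQuality -> ParentEd
  P3: PeerGroup <- ClassSize -> Tutoring <- Neighborhood -> Motivation <- SchoolQuality -> ParentEd
  P4: PeerGroup <- ClassSize -> Tutoring -> ParentEd
  P5: PeerGroup <- ClassSize -> Motivation <- SchoolQuality -> ParentEd
  P6: PeerGroup <- ClassSize -> Motivation <- Neighborhood -> Tutoring -> ParentEd
  P7: PeerGroup <- ClassSize -> ParentEd
The empty set is not sufficient: P1 (PeerGroup <- ClassSize -> Neighborhood -> Tutoring -> ParentEd) has no collider blocking it and no conditioned non-collider, so it is open.
Try {ClassSize}:
  P1: blocked at fork node ClassSize ∈ conditioning set.
  P2: blocked at fork node ClassSize ∈ conditioning set.
  P3: blocked at fork node ClassSize ∈ conditioning set.
  P4: blocked at fork node ClassSize ∈ conditioning set.
  P5: blocked at fork node ClassSize ∈ conditioning set.
  P6: blocked at fork node ClassSize ∈ conditioning set.
  P7: blocked at fork node ClassSize ∈ conditioning set.
{ClassSize} contains no descendant of PeerGroup and blocks every backdoor path.
No other singleton works — e.g. {SchoolQuality} leaves P1 open — so {ClassSize} is the unique smallest valid adjustment set.

{ClassSize}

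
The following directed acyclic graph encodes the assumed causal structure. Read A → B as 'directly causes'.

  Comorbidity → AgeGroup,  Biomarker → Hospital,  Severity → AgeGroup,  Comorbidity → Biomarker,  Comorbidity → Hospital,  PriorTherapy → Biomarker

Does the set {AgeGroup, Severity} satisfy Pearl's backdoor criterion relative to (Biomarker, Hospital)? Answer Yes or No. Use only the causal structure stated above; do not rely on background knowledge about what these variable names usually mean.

No

Backdoor paths from Biomarker to Hospital (paths whose first edge points into Biomarker):
  P1: Biomarker <- Comorbidity -> Hospital
Condition 1 (no descendant of Biomarker in the set): holds — descendants of Biomarker are {Hospital}; none are in {AgeGroup, Severity}.
Condition 2 (every backdoor path blocked by {AgeGroup, Severity}):
  P1: open — no interior node is in the conditioning set.
{AgeGroup, Severity} does not satisfy the backdoor criterion.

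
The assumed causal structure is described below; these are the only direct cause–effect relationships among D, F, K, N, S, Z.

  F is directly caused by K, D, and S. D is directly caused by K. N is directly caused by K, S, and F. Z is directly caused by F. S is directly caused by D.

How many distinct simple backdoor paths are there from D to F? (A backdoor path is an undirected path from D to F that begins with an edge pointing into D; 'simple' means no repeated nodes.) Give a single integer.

A backdoor path from D to F is any simple undirected path whose first edge points into D (i.e. leaves D via a parent).
Parents of D: {K}.
Enumerating:
  P1: D <- K -> F
  P2: D <- K -> N <- S -> F
  P3: D <- K -> N <- F
That exhausts the simple backdoor paths. Count: 3.

3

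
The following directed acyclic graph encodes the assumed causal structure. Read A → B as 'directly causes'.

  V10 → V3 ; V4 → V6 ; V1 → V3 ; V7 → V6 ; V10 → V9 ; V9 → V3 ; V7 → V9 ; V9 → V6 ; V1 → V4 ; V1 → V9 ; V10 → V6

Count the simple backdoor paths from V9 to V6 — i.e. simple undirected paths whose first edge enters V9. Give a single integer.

5

A backdoor path from V9 to V6 is any simple undirected path whose first edge points into V9 (i.e. leaves V9 via a parent).
Parents of V9: {V1, V10, V7}.
Enumerating:
  P1: V9 <- V7 -> V6
  P2: V9 <- V10 -> V6
  P3: V9 <- V10 -> V3 <- V1 -> V4 -> V6
  P4: V9 <- V1 -> V4 -> V6
  P5: V9 <- V1 -> V3 <- V10 -> V6
That exhausts the simple backdoor paths. Count: 5.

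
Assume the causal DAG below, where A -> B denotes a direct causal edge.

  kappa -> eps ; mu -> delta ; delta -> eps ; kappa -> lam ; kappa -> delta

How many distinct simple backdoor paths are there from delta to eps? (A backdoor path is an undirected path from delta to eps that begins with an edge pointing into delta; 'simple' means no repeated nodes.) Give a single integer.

A backdoor path from delta to eps is any simple undirected path whose first edge points into delta (i.e. leaves delta via a parent).
Parents of delta: {kappa, mu}.
Enumerating:
  P1: delta <- kappa -> eps
That exhausts the simple backdoor paths. Count: 1.

1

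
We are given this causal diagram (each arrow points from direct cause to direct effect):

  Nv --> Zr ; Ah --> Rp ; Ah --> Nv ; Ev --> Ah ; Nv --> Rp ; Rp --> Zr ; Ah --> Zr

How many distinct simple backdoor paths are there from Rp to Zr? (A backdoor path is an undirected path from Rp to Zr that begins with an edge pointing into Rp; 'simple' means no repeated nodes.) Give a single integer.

4

A backdoor path from Rp to Zr is any simple undirected path whose first edge points into Rp (i.e. leaves Rp via a parent).
Parents of Rp: {Ah, Nv}.
Enumerating:
  P1: Rp <- Ah -> Nv -> Zr
  P2: Rp <- Ah -> Zr
  P3: Rp <- Nv <- Ah -> Zr
  P4: Rp <- Nv -> Zr
That exhausts the simple backdoor paths. Count: 4.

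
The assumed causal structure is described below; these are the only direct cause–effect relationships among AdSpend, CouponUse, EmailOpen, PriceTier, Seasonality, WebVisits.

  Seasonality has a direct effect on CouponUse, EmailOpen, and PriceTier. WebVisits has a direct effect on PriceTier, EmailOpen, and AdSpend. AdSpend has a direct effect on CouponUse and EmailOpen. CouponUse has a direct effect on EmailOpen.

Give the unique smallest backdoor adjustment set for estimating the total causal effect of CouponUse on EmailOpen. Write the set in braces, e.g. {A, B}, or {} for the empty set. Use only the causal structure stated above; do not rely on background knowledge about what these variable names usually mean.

{AdSpend, Seasonality}

Variables eligible for adjustment (non-descendants of CouponUse, excluding CouponUse and EmailOpen): {AdSpend, PriceTier, Seasonality, WebVisits}.
Backdoor paths from CouponUse to EmailOpen:
  P1: CouponUse <- Seasonality -> PriceTier <- WebVisits -> AdSpend -> EmailOpen
  P2: CouponUse <- Seasonality -> PriceTier <- WebVisits -> EmailOpen
  P3: CouponUse <- Seasonality -> EmailOpen
  P4: CouponUse <- AdSpend <- WebVisits -> PriceTier <- Seasonality -> EmailOpen
  P5: CouponUse <- AdSpend <- WebVisits -> EmailOpen
  P6: CouponUse <- AdSpend -> EmailOpen
The empty set is not sufficient: P3 (CouponUse <- Seasonality -> EmailOpen) has no collider blocking it and no conditioned non-collider, so it is open.
Try {AdSpend, Seasonality}:
  P1: blocked at fork node Seasonality ∈ conditioning set.
  P2: blocked at fork node Seasonality ∈ conditioning set.
  P3: blocked at fork node Seasonality ∈ conditioning set.
  P4: blocked at chain node AdSpend ∈ conditioning set.
  P5: blocked at chain node AdSpend ∈ conditioning set.
  P6: blocked at fork node AdSpend ∈ conditioning set.
{AdSpend, Seasonality} contains no descendant of CouponUse and blocks every backdoor path.
Every element of {AdSpend, Seasonality} is needed (dropping AdSpend leaves P5 open; dropping Seasonality leaves P3 open), so no proper subset is valid.
Among all size-2 subsets of the eligible variables, only {AdSpend, Seasonality} blocks every backdoor path, so it is the unique smallest valid adjustment set.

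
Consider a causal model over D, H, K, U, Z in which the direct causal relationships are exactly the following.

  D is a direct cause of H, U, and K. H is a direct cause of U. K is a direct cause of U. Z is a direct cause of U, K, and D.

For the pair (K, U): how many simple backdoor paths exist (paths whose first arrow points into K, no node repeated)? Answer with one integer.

6

A backdoor path from K to U is any simple undirected path whose first edge points into K (i.e. leaves K via a parent).
Parents of K: {D, Z}.
Enumerating:
  P1: K <- Z -> D -> H -> U
  P2: K <- Z -> D -> U
  P3: K <- Z -> U
  P4: K <- D <- Z -> U
  P5: K <- D -> H -> U
  P6: K <- D -> U
That exhausts the simple backdoor paths. Count: 6.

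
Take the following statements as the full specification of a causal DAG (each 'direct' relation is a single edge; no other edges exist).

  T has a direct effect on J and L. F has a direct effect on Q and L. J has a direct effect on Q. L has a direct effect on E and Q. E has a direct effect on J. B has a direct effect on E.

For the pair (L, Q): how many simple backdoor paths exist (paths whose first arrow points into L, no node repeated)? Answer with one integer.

2

A backdoor path from L to Q is any simple undirected path whose first edge points into L (i.e. leaves L via a parent).
Parents of L: {F, T}.
Enumerating:
  P1: L <- T -> J -> Q
  P2: L <- F -> Q
That exhausts the simple backdoor paths. Count: 2.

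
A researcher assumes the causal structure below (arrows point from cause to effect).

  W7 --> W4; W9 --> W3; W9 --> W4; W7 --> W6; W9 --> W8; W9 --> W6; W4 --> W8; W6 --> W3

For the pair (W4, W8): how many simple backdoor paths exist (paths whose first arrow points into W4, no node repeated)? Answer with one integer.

A backdoor path from W4 to W8 is any simple undirected path whose first edge points into W4 (i.e. leaves W4 via a parent).
Parents of W4: {W7, W9}.
Enumerating:
  P1: W4 <- W7 -> W6 <- W9 -> W8
  P2: W4 <- W7 -> W6 -> W3 <- W9 -> W8
  P3: W4 <- W9 -> W8
That exhausts the simple backdoor paths. Count: 3.

3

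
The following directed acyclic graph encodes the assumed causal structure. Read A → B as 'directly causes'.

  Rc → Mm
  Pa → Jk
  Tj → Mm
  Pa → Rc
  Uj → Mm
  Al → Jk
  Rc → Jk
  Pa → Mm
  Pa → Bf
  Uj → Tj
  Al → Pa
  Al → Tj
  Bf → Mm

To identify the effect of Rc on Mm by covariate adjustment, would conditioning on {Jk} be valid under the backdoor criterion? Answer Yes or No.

No

Backdoor paths from Rc to Mm (paths whose first edge points into Rc):
  P1: Rc <- Pa <- Al -> Tj <- Uj -> Mm
  P2: Rc <- Pa <- Al -> Tj -> Mm
  P3: Rc <- Pa -> Jk <- Al -> Tj <- Uj -> Mm
  P4: Rc <- Pa -> Jk <- Al -> Tj -> Mm
  P5: Rc <- Pa -> Bf -> Mm
  P6: Rc <- Pa -> Mm
Condition 1 (no descendant of Rc in the set): FAILS — Jk is a descendant of Rc.
Condition 2 (every backdoor path blocked by {Jk}):
  P1: blocked at collider Tj (neither it nor any descendant is in the conditioning set).
  P2: open — no interior node is in the conditioning set.
  P3: blocked at collider Tj (neither it nor any descendant is in the conditioning set).
  P4: open — collider(s) Jk are conditioned on (or have a conditioned descendant) and no non-collider on the path is in the set.
  P5: open — no interior node is in the conditioning set.
  P6: open — no interior node is in the conditioning set.
{Jk} does not satisfy the backdoor criterion.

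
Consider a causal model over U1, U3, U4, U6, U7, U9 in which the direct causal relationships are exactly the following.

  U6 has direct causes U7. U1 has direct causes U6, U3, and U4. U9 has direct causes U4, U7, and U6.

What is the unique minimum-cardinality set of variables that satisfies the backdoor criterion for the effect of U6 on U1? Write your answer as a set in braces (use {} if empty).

{}

Variables eligible for adjustment (non-descendants of U6, excluding U6 and U1): {U3, U4, U7}.
Backdoor paths from U6 to U1:
  P1: U6 <- U7 -> U9 <- U4 -> U1
Each backdoor path contains an unconditioned collider, so every path is already blocked with the empty conditioning set:
  P1: blocked at collider U9 (neither it nor any descendant is in the conditioning set).
The empty set is therefore the unique smallest valid set.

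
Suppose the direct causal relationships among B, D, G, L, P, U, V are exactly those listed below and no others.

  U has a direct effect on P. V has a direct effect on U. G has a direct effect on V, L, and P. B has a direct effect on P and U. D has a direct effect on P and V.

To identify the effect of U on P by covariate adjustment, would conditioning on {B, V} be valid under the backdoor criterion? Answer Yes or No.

Yes

Backdoor paths from U to P (paths whose first edge points into U):
  P1: U <- B -> P
  P2: U <- V <- D -> P
  P3: U <- V <- G -> P
Condition 1 (no descendant of U in the set): holds — descendants of U are {P}; none are in {B, V}.
Condition 2 (every backdoor path blocked by {B, V}):
  P1: blocked at fork node B ∈ conditioning set.
  P2: blocked at chain node V ∈ conditioning set.
  P3: blocked at chain node V ∈ conditioning set.
{B, V} satisfies the backdoor criterion.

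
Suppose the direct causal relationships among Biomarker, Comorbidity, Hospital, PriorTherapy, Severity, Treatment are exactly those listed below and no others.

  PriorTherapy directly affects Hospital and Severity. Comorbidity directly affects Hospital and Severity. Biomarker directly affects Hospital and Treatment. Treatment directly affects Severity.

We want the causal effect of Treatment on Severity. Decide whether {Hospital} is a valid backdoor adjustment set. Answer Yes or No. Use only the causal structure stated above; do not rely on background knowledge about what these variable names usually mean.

Backdoor paths from Treatment to Severity (paths whose first edge points into Treatment):
  P1: Treatment <- Biomarker -> Hospital <- PriorTherapy -> Severity
  P2: Treatment <- Biomarker -> Hospital <- Comorbidity -> Severity
Condition 1 (no descendant of Treatment in the set): holds — descendants of Treatment are {Severity}; none are in {Hospital}.
Condition 2 (every backdoor path blocked by {Hospital}):
  P1: open — collider(s) Hospital are conditioned on (or have a conditioned descendant) and no non-collider on the path is in the set.
  P2: open — collider(s) Hospital are conditioned on (or have a conditioned descendant) and no non-collider on the path is in the set.
{Hospital} does not satisfy the backdoor criterion.

No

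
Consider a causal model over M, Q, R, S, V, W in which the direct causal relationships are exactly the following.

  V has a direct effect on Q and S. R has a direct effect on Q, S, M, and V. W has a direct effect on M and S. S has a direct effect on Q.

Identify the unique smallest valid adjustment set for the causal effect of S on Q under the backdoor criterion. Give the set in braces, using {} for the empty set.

Variables eligible for adjustment (non-descendants of S, excluding S and Q): {M, R, V, W}.
Backdoor paths from S to Q:
  P1: S <- R -> V -> Q
  P2: S <- R -> Q
  P3: S <- W -> M <- R -> V -> Q
  P4: S <- W -> M <- R -> Q
  P5: S <- V <- R -> Q
  P6: S <- V -> Q
The empty set is not sufficient: P1 (S <- R -> V -> Q) has no collider blocking it and no conditioned non-collider, so it is open.
Try {R, V}:
  P1: blocked at fork node R ∈ conditioning set.
  P2: blocked at fork node R ∈ conditioning set.
  P3: blocked at collider M (neither it nor any descendant is in the conditioning set).
  P4: blocked at collider M (neither it nor any descendant is in the conditioning set).
  P5: blocked at chain node V ∈ conditioning set.
  P6: blocked at fork node V ∈ conditioning set.
{R, V} contains no descendant of S and blocks every backdoor path.
Every element of {R, V} is needed (dropping R leaves P2 open; dropping V leaves P6 open), so no proper subset is valid.
Among all size-2 subsets of the eligible variables, only {R, V} blocks every backdoor path, so it is the unique smallest valid adjustment set.

{R, V}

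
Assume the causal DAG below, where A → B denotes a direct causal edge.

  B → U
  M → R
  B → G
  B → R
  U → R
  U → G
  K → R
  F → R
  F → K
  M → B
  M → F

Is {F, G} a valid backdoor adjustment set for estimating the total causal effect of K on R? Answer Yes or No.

Backdoor paths from K to R (paths whose first edge points into K):
  P1: K <- F <- M -> B -> U -> R
  P2: K <- F <- M -> B -> G <- U -> R
  P3: K <- F <- M -> B -> R
  P4: K <- F <- M -> R
  P5: K <- F -> R
Condition 1 (no descendant of K in the set): holds — descendants of K are {R}; none are in {F, G}.
Condition 2 (every backdoor path blocked by {F, G}):
  P1: blocked at chain node F ∈ conditioning set.
  P2: blocked at chain node F ∈ conditioning set.
  P3: blocked at chain node F ∈ conditioning set.
  P4: blocked at chain node F ∈ conditioning set.
  P5: blocked at fork node F ∈ conditioning set.
{F, G} satisfies the backdoor criterion.

Yes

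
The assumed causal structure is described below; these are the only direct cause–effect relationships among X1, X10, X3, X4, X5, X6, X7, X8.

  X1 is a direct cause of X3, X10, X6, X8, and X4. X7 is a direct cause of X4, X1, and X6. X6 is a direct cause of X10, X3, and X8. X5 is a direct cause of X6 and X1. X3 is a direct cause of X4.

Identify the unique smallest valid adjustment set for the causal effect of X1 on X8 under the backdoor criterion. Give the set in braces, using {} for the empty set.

Variables eligible for adjustment (non-descendants of X1, excluding X1 and X8): {X5, X7}.
Backdoor paths from X1 to X8:
  P1: X1 <- X5 -> X6 -> X8
  P2: X1 <- X7 -> X6 -> X8
  P3: X1 <- X7 -> X4 <- X3 <- X6 -> X8
The empty set is not sufficient: P1 (X1 <- X5 -> X6 -> X8) has no collider blocking it and no conditioned non-collider, so it is open.
Try {X5, X7}:
  P1: blocked at fork node X5 ∈ conditioning set.
  P2: blocked at fork node X7 ∈ conditioning set.
  P3: blocked at fork node X7 ∈ conditioning set.
{X5, X7} contains no descendant of X1 and blocks every backdoor path.
Every element of {X5, X7} is needed (dropping X5 leaves P1 open; dropping X7 leaves P2 open), so no proper subset is valid.
Among all size-2 subsets of the eligible variables, only {X5, X7} blocks every backdoor path, so it is the unique smallest valid adjustment set.

{X5, X7}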